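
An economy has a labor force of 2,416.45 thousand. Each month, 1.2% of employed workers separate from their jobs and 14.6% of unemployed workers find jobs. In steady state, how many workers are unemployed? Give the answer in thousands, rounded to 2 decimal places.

Steady-state unemployment rate u* = s/(s+f) = 1.2/(1.2+14.6) = 0.075949.
Unemployed = u* × labor force = 0.075949 × 2,416.45 ≈ 183.53 thousand.

About 183.53 thousand are unemployed in steady state.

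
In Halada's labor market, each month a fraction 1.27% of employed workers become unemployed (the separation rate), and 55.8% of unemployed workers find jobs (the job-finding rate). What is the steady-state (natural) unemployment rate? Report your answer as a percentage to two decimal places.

Steady-state unemployment rate ≈ 2.23%.

At steady state the flows balance: s·E = f·U, so U/(E+U) = s/(s+f).
u* = 1.27 / (1.27 + 55.8) = 1.27 / 57.07 = 2.23%.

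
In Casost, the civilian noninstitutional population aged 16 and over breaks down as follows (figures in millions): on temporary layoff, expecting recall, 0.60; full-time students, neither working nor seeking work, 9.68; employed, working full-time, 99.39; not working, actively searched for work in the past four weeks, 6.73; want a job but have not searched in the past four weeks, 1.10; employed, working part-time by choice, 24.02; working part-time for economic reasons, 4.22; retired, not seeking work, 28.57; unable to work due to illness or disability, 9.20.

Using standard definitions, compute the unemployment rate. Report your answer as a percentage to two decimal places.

Unemployment rate ≈ 5.43%.

Employed = 99.39 + 24.02 + 4.22 = 127.63 million (anyone who worked, including part-time for economic reasons, counts as employed).
Unemployed = 0.60 + 6.73 = 7.33 million (jobless and actively searching, or on temporary layoff).
Labor force = 127.63 + 7.33 = 134.96 million.
Unemployment rate = 7.33 / 134.96 = 5.43%.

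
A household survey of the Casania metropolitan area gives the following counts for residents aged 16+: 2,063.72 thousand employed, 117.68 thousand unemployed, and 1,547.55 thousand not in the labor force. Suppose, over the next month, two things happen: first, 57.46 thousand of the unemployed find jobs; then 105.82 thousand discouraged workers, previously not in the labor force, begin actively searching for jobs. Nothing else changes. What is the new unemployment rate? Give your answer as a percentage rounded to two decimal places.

Initially, labor force = 2,063.72 + 117.68 = 2,181.40 thousand, so u = 117.68/2,181.40 = 5.39%.
After the first change, unemployed falls and employed rises by 57.46; labor force unchanged → E = 2,121.18, U = 60.22, labor force = 2,181.40 thousand.
After the second change, unemployed and labor force both rise by 105.82 → E = 2,121.18, U = 166.04, labor force = 2,287.22 thousand.
New unemployment rate = 166.04 / 2,287.22 = 7.26%.

New unemployment rate ≈ 7.26%.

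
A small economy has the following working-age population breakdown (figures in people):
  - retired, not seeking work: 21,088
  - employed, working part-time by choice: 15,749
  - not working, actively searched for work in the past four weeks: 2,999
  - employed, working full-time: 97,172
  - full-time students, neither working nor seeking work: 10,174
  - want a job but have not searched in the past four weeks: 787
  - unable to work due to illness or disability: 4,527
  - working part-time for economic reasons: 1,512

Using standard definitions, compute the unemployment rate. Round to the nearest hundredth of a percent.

Employed = 15,749 + 97,172 + 1,512 = 114,433 (anyone who worked, including part-time for economic reasons, counts as employed).
Unemployed = 2,999.
Labor force = 114,433 + 2,999 = 117,432.
Unemployment rate = 2,999 / 117,432 = 2.55%.

Unemployment rate ≈ 2.55%.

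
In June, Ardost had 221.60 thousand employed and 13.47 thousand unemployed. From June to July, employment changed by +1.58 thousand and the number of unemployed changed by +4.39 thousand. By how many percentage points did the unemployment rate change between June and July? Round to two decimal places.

The unemployment rate changed by +1.68 percentage points.

June: labor force = 221.60 + 13.47 = 235.07; u = 13.47/235.07 = 5.73%.
July: labor force = 223.18 + 17.86 = 241.04; u = 17.86/241.04 = 7.41%.
Change = 7.41% − 5.73% = +1.68 pp.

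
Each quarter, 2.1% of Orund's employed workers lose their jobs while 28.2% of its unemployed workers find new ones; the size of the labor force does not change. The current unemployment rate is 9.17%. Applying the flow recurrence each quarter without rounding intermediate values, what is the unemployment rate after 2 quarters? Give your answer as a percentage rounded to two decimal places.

Unemployment rate after two quarters ≈ 8.02%.

With a fixed labor force, u_{t+1} = u_t + s·(1−u_t) − f·u_t = u_t·(1−s−f) + s.
Here 1−s−f = 0.697 and s = 0.021.
u_1 = 0.091700 × 0.697 + 0.021 = 0.084915.
u_2 = 0.084915 × 0.697 + 0.021 = 0.080186.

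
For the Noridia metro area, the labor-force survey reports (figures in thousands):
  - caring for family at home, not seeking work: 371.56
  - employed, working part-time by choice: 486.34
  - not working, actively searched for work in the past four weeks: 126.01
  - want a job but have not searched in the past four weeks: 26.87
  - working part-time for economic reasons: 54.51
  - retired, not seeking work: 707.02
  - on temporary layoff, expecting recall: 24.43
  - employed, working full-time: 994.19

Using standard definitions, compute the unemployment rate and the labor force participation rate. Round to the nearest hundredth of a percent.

Employed = 486.34 + 54.51 + 994.19 = 1,535.04 thousand (anyone who worked, including part-time for economic reasons, counts as employed).
Unemployed = 126.01 + 24.43 = 150.44 thousand (jobless and actively searching, or on temporary layoff).
Labor force = 1,535.04 + 150.44 = 1,685.48 thousand.
Not in labor force = 371.56 + 26.87 + 707.02 = 1,105.45 thousand (those not working and not actively searching are outside the labor force — including those who want a job but have given up searching).
Civilian working-age population = 1,685.48 + 1,105.45 = 2,790.93 thousand.
Unemployment rate = 150.44 / 1,685.48 = 8.93%.
Labor force participation rate = 1,685.48 / 2,790.93 = 60.39%.

Unemployment rate ≈ 8.93%; labor force participation rate ≈ 60.39%.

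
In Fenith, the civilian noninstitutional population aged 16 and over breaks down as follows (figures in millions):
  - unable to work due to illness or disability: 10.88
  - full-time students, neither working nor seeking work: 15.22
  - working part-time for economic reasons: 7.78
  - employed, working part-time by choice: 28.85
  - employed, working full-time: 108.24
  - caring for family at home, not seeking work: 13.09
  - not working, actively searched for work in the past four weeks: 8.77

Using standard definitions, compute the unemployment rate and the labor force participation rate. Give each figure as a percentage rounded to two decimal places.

Unemployment rate ≈ 5.71%; labor force participation rate ≈ 79.68%.

Employed = 7.78 + 28.85 + 108.24 = 144.87 million (anyone who worked, including part-time for economic reasons, counts as employed).
Unemployed = 8.77 million.
Labor force = 144.87 + 8.77 = 153.64 million.
Not in labor force = 10.88 + 15.22 + 13.09 = 39.19 million (those not working and not actively searching are outside the labor force).
Civilian working-age population = 153.64 + 39.19 = 192.83 million.
Unemployment rate = 8.77 / 153.64 = 5.71%.
Labor force participation rate = 153.64 / 192.83 = 79.68%.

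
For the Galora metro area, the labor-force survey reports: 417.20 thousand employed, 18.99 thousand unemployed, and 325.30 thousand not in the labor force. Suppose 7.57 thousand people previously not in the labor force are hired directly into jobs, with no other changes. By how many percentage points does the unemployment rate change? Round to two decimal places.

The unemployment rate changes by −0.07 percentage points.

Initially, labor force = 417.20 + 18.99 = 436.19 thousand, so u = 18.99/436.19 = 4.35%.
After the change, employed and labor force both rise by 7.57; unemployed unchanged → E = 424.77, U = 18.99, labor force = 443.76 thousand.
New unemployment rate = 18.99 / 443.76 = 4.28%.
Change = 4.28% − 4.35% = −0.07 percentage points.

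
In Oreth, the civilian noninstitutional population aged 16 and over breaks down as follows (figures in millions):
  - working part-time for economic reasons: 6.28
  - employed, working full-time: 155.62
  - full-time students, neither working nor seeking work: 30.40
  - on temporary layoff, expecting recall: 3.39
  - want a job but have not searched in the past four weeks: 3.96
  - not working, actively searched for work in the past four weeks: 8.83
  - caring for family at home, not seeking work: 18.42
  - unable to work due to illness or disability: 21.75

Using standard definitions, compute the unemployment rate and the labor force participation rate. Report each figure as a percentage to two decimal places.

Employed = 6.28 + 155.62 = 161.90 million (anyone who worked, including part-time for economic reasons, counts as employed).
Unemployed = 3.39 + 8.83 = 12.22 million (jobless and actively searching, or on temporary layoff).
Labor force = 161.90 + 12.22 = 174.12 million.
Not in labor force = 30.40 + 3.96 + 18.42 + 21.75 = 74.53 million (those not working and not actively searching are outside the labor force — including those who want a job but have given up searching).
Civilian working-age population = 174.12 + 74.53 = 248.65 million.
Unemployment rate = 12.22 / 174.12 = 7.02%.
Labor force participation rate = 174.12 / 248.65 = 70.03%.

Unemployment rate ≈ 7.02%; labor force participation rate ≈ 70.03%.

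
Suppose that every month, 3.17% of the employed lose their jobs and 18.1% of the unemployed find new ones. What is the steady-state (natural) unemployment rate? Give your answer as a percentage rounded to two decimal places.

Steady-state unemployment rate ≈ 14.90%.

At steady state the flows balance: s·E = f·U, so U/(E+U) = s/(s+f).
u* = 3.17 / (3.17 + 18.1) = 3.17 / 21.27 = 14.90%.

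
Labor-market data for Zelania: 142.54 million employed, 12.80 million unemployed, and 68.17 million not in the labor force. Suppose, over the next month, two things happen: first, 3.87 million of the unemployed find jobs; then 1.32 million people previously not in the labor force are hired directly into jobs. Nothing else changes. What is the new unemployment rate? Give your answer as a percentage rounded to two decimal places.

Initially, labor force = 142.54 + 12.80 = 155.34 million, so u = 12.80/155.34 = 8.24%.
After the first change, unemployed falls and employed rises by 3.87; labor force unchanged → E = 146.41, U = 8.93, labor force = 155.34 million.
After the second change, employed and labor force both rise by 1.32; unemployed unchanged → E = 147.73, U = 8.93, labor force = 156.66 million.
New unemployment rate = 8.93 / 156.66 = 5.70%.

New unemployment rate ≈ 5.70%.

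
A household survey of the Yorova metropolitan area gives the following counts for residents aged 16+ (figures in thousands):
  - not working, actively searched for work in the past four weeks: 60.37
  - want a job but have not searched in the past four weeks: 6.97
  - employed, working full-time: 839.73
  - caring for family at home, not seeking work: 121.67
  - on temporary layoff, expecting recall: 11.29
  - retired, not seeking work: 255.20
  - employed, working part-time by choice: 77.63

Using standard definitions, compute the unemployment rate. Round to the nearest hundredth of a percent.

Employed = 839.73 + 77.63 = 917.36 thousand.
Unemployed = 60.37 + 11.29 = 71.66 thousand (jobless and actively searching, or on temporary layoff).
Labor force = 917.36 + 71.66 = 989.02 thousand.
Unemployment rate = 71.66 / 989.02 = 7.25%.

Unemployment rate ≈ 7.25%.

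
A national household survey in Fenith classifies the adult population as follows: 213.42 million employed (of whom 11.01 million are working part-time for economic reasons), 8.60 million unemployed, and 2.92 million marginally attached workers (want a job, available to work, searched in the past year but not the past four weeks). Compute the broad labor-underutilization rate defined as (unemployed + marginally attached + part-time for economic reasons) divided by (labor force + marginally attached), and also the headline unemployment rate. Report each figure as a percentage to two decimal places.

Labor force = 213.42 + 8.60 = 222.02 million.
Numerator = 8.60 + 2.92 + 11.01 = 22.53 million.
Denominator = 222.02 + 2.92 = 224.94 million.
Broad rate = 22.53 / 224.94 = 10.02%.
Headline unemployment rate = 8.60 / 222.02 = 3.87%.

Broad underutilization rate ≈ 10.02%; headline unemployment rate ≈ 3.87%.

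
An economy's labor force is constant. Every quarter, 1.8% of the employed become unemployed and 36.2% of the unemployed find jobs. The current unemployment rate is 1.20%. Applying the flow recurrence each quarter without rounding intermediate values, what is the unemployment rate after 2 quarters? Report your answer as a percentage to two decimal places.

With a fixed labor force, u_{t+1} = u_t + s·(1−u_t) − f·u_t = u_t·(1−s−f) + s.
Here 1−s−f = 0.620 and s = 0.018.
u_1 = 0.012000 × 0.620 + 0.018 = 0.025440.
u_2 = 0.025440 × 0.620 + 0.018 = 0.033773.

Unemployment rate after two quarters ≈ 3.38%.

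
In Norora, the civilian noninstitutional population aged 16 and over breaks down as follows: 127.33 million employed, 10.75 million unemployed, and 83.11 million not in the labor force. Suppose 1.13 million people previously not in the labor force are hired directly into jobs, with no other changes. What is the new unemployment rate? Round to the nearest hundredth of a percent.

New unemployment rate ≈ 7.72%.

Initially, labor force = 127.33 + 10.75 = 138.08 million, so u = 10.75/138.08 = 7.79%.
After the change, employed and labor force both rise by 1.13; unemployed unchanged → E = 128.46, U = 10.75, labor force = 139.21 million.
New unemployment rate = 10.75 / 139.21 = 7.72%.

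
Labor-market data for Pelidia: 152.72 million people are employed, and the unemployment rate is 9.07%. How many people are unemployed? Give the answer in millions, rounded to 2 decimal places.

About 15.23 million are unemployed.

Let U be the number unemployed. The labor force is E + U, and U/(E+U) = 0.0907.
So U = 0.0907 × 152.72 / (1 − 0.0907) = 13.8517 / 0.9093 ≈ 15.23 million.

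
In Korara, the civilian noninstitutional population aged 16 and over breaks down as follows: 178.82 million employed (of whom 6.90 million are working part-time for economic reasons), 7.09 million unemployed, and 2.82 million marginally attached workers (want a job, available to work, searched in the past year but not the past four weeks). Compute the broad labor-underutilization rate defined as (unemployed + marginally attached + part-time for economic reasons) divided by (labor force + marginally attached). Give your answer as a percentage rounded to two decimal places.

Labor force = 178.82 + 7.09 = 185.91 million.
Numerator = 7.09 + 2.82 + 6.90 = 16.81 million.
Denominator = 185.91 + 2.82 = 188.73 million.
Broad rate = 16.81 / 188.73 = 8.91%.

Broad underutilization rate ≈ 8.91%.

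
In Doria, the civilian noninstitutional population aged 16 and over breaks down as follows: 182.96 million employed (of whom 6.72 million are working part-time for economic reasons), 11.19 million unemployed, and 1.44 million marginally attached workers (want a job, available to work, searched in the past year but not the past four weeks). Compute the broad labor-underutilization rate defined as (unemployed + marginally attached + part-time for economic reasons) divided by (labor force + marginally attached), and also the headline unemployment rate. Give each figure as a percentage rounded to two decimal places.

Broad underutilization rate ≈ 9.89%; headline unemployment rate ≈ 5.76%.

Labor force = 182.96 + 11.19 = 194.15 million.
Numerator = 11.19 + 1.44 + 6.72 = 19.35 million.
Denominator = 194.15 + 1.44 = 195.59 million.
Broad rate = 19.35 / 195.59 = 9.89%.
Headline unemployment rate = 11.19 / 194.15 = 5.76%.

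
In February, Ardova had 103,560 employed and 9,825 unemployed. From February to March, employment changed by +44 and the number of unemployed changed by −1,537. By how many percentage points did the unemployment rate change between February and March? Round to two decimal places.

February: labor force = 103,560 + 9,825 = 113,385; u = 9,825/113,385 = 8.67%.
March: labor force = 103,604 + 8,288 = 111,892; u = 8,288/111,892 = 7.41%.
Change = 7.41% − 8.67% = −1.26 pp.

The unemployment rate changed by −1.26 percentage points.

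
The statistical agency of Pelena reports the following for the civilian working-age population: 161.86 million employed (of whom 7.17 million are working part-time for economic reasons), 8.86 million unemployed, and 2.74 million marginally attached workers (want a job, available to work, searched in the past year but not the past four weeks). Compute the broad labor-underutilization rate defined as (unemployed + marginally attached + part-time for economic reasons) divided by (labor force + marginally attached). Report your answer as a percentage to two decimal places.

Broad underutilization rate ≈ 10.82%.

Labor force = 161.86 + 8.86 = 170.72 million.
Numerator = 8.86 + 2.74 + 7.17 = 18.77 million.
Denominator = 170.72 + 2.74 = 173.46 million.
Broad rate = 18.77 / 173.46 = 10.82%.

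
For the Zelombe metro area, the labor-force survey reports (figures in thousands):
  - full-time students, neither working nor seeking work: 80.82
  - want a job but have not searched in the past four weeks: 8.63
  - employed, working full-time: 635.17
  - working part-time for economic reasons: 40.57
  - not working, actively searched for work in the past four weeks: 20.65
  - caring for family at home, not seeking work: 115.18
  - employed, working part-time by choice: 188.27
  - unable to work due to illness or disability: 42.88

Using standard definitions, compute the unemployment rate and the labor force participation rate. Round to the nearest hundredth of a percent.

Unemployment rate ≈ 2.33%; labor force participation rate ≈ 78.14%.

Employed = 635.17 + 40.57 + 188.27 = 864.01 thousand (anyone who worked, including part-time for economic reasons, counts as employed).
Unemployed = 20.65 thousand.
Labor force = 864.01 + 20.65 = 884.66 thousand.
Not in labor force = 80.82 + 8.63 + 115.18 + 42.88 = 247.51 thousand (those not working and not actively searching are outside the labor force — including those who want a job but have given up searching).
Civilian working-age population = 884.66 + 247.51 = 1,132.17 thousand.
Unemployment rate = 20.65 / 884.66 = 2.33%.
Labor force participation rate = 884.66 / 1,132.17 = 78.14%.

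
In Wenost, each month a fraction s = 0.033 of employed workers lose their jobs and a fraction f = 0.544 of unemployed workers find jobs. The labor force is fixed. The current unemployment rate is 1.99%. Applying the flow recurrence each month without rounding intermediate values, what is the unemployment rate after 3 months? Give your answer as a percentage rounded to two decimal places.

With a fixed labor force, u_{t+1} = u_t + s·(1−u_t) − f·u_t = u_t·(1−s−f) + s.
Here 1−s−f = 0.423 and s = 0.033.
u_1 = 0.019900 × 0.423 + 0.033 = 0.041418.
u_2 = 0.041418 × 0.423 + 0.033 = 0.050520.
u_3 = 0.050520 × 0.423 + 0.033 = 0.054370.

Unemployment rate after three months ≈ 5.44%.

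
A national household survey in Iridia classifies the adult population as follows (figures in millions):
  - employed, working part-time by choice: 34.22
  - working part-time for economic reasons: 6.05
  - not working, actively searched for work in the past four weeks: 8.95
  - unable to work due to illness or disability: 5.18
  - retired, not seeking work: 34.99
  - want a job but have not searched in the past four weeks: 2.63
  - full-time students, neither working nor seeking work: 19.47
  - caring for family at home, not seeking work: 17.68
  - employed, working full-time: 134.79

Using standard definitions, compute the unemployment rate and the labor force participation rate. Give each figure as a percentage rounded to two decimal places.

Employed = 34.22 + 6.05 + 134.79 = 175.06 million (anyone who worked, including part-time for economic reasons, counts as employed).
Unemployed = 8.95 million.
Labor force = 175.06 + 8.95 = 184.01 million.
Not in labor force = 5.18 + 34.99 + 2.63 + 19.47 + 17.68 = 79.95 million (those not working and not actively searching are outside the labor force — including those who want a job but have given up searching).
Civilian working-age population = 184.01 + 79.95 = 263.96 million.
Unemployment rate = 8.95 / 184.01 = 4.86%.
Labor force participation rate = 184.01 / 263.96 = 69.71%.

Unemployment rate ≈ 4.86%; labor force participation rate ≈ 69.71%.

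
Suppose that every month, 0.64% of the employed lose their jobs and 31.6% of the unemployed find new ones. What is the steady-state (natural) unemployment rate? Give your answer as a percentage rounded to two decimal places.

At steady state the flows balance: s·E = f·U, so U/(E+U) = s/(s+f).
u* = 0.64 / (0.64 + 31.6) = 0.64 / 32.24 = 1.99%.

Steady-state unemployment rate ≈ 1.99%.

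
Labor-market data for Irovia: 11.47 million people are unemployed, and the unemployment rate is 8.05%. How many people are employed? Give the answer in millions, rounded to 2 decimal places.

About 131.01 million are employed.

Labor force = U / u = 11.47 / 0.0805 ≈ 142.48 million.
Employed = labor force − unemployed = 142.48 − 11.47 = 131.01 million.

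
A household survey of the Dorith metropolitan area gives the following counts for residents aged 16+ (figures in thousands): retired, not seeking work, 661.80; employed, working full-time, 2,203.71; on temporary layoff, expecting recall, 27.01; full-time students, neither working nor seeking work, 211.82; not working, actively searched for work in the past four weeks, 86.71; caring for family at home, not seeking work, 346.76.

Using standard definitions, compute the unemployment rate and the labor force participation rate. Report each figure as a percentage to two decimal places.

Employed = 2,203.71 thousand.
Unemployed = 27.01 + 86.71 = 113.72 thousand (jobless and actively searching, or on temporary layoff).
Labor force = 2,203.71 + 113.72 = 2,317.43 thousand.
Not in labor force = 661.80 + 211.82 + 346.76 = 1,220.38 thousand (those not working and not actively searching are outside the labor force).
Civilian working-age population = 2,317.43 + 1,220.38 = 3,537.81 thousand.
Unemployment rate = 113.72 / 2,317.43 = 4.91%.
Labor force participation rate = 2,317.43 / 3,537.81 = 65.50%.

Unemployment rate ≈ 4.91%; labor force participation rate ≈ 65.50%.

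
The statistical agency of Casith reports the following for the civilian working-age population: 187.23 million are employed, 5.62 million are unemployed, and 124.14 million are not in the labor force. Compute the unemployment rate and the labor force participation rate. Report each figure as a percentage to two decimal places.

Labor force = employed + unemployed = 187.23 + 5.62 = 192.85 million.
Working-age population = 192.85 + 124.14 = 316.99 million.
Unemployment rate = 5.62 / 192.85 = 2.91%.
Labor force participation rate = 192.85 / 316.99 = 60.84%.

Unemployment rate ≈ 2.91%; labor force participation rate ≈ 60.84%.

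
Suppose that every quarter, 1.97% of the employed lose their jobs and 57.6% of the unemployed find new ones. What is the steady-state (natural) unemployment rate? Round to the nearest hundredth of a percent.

At steady state the flows balance: s·E = f·U, so U/(E+U) = s/(s+f).
u* = 1.97 / (1.97 + 57.6) = 1.97 / 59.57 = 3.31%.

Steady-state unemployment rate ≈ 3.31%.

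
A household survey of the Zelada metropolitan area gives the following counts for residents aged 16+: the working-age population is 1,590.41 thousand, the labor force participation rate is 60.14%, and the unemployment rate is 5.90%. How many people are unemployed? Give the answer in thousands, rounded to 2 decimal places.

About 56.43 thousand are unemployed.

Labor force = 0.6014 × 1,590.41 = 956.47 thousand.
Unemployed = 0.0590 × 956.47 ≈ 56.43 thousand.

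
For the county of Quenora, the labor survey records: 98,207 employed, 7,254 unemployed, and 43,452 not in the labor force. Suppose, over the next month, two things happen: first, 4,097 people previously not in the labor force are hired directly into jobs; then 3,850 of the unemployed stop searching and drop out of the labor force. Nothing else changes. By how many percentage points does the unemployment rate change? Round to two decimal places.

The unemployment rate changes by −3.66 percentage points.

Initially, labor force = 98,207 + 7,254 = 105,461, so u = 7,254/105,461 = 6.88%.
After the first change, employed and labor force both rise by 4,097; unemployed unchanged → E = 102,304, U = 7,254, labor force = 109,558.
After the second change, unemployed and labor force both fall by 3,850 → E = 102,304, U = 3,404, labor force = 105,708.
New unemployment rate = 3,404 / 105,708 = 3.22%.
Change = 3.22% − 6.88% = −3.66 percentage points.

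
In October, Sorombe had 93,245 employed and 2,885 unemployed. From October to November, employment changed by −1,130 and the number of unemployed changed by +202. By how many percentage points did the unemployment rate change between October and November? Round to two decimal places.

October: labor force = 93,245 + 2,885 = 96,130; u = 2,885/96,130 = 3.00%.
November: labor force = 92,115 + 3,087 = 95,202; u = 3,087/95,202 = 3.24%.
Change = 3.24% − 3.00% = +0.24 pp.

The unemployment rate changed by +0.24 percentage points.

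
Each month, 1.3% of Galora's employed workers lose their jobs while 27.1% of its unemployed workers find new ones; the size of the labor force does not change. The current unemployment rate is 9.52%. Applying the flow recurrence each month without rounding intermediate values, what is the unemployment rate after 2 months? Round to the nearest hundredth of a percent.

Unemployment rate after two months ≈ 7.11%.

With a fixed labor force, u_{t+1} = u_t + s·(1−u_t) − f·u_t = u_t·(1−s−f) + s.
Here 1−s−f = 0.716 and s = 0.013.
u_1 = 0.095200 × 0.716 + 0.013 = 0.081163.
u_2 = 0.081163 × 0.716 + 0.013 = 0.071113.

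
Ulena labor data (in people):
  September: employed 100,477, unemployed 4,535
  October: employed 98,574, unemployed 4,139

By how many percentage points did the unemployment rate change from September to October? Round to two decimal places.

September: labor force = 100,477 + 4,535 = 105,012; u = 4,535/105,012 = 4.32%.
October: labor force = 98,574 + 4,139 = 102,713; u = 4,139/102,713 = 4.03%.
Change = 4.03% − 4.32% = −0.29 pp.

The unemployment rate changed by −0.29 percentage points.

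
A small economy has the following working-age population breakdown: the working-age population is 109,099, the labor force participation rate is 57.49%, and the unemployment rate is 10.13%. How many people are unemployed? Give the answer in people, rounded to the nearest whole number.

About 6,354 are unemployed.

Labor force = 0.5749 × 109,099 = 62,721.
Unemployed = 0.1013 × 62,721 ≈ 6,354.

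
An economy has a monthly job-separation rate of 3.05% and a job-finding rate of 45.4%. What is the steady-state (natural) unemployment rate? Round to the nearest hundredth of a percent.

Steady-state unemployment rate ≈ 6.30%.

At steady state the flows balance: s·E = f·U, so U/(E+U) = s/(s+f).
u* = 3.05 / (3.05 + 45.4) = 3.05 / 48.45 = 6.30%.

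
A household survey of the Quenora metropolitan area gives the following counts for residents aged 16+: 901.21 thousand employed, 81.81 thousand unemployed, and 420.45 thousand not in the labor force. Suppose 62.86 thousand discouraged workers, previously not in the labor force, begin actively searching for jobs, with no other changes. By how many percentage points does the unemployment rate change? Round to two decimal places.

Initially, labor force = 901.21 + 81.81 = 983.02 thousand, so u = 81.81/983.02 = 8.32%.
After the change, unemployed and labor force both rise by 62.86 → E = 901.21, U = 144.67, labor force = 1,045.88 thousand.
New unemployment rate = 144.67 / 1,045.88 = 13.83%.
Change = 13.83% − 8.32% = +5.51 percentage points.

The unemployment rate changes by +5.51 percentage points.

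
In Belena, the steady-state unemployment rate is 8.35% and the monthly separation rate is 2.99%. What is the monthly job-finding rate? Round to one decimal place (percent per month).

From u* = s/(s+f): f = s·(1−u)/u.
f = 2.99 × (1 − 0.0835) / 0.0835 = 2.7403 / 0.0835 ≈ 32.8% per month.

Job-finding rate ≈ 32.8% per month.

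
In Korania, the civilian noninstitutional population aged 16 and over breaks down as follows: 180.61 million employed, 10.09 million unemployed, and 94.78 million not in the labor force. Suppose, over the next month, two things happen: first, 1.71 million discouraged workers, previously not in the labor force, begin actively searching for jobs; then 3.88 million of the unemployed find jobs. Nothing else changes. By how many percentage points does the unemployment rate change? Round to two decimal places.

The unemployment rate changes by −1.17 percentage points.

Initially, labor force = 180.61 + 10.09 = 190.70 million, so u = 10.09/190.70 = 5.29%.
After the first change, unemployed and labor force both rise by 1.71 → E = 180.61, U = 11.80, labor force = 192.41 million.
After the second change, unemployed falls and employed rises by 3.88; labor force unchanged → E = 184.49, U = 7.92, labor force = 192.41 million.
New unemployment rate = 7.92 / 192.41 = 4.12%.
Change = 4.12% − 5.29% = −1.17 percentage points.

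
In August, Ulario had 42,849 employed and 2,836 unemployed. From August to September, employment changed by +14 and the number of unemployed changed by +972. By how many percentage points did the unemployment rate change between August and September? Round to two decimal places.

The unemployment rate changed by +1.95 percentage points.

August: labor force = 42,849 + 2,836 = 45,685; u = 2,836/45,685 = 6.21%.
September: labor force = 42,863 + 3,808 = 46,671; u = 3,808/46,671 = 8.16%.
Change = 8.16% − 6.21% = +1.95 pp.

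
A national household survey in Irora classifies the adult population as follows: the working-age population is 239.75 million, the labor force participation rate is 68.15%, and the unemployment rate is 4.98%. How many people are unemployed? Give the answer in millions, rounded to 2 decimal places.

About 8.14 million are unemployed.

Labor force = 0.6815 × 239.75 = 163.39 million.
Unemployed = 0.0498 × 163.39 ≈ 8.14 million.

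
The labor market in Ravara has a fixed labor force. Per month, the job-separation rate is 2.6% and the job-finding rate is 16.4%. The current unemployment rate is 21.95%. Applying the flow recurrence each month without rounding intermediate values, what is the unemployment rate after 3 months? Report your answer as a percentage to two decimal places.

With a fixed labor force, u_{t+1} = u_t + s·(1−u_t) − f·u_t = u_t·(1−s−f) + s.
Here 1−s−f = 0.810 and s = 0.026.
u_1 = 0.219500 × 0.810 + 0.026 = 0.203795.
u_2 = 0.203795 × 0.810 + 0.026 = 0.191074.
u_3 = 0.191074 × 0.810 + 0.026 = 0.180770.

Unemployment rate after three months ≈ 18.08%.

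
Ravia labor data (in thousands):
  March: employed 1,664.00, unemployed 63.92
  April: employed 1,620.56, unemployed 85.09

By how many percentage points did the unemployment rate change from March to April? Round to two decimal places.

The unemployment rate changed by +1.29 percentage points.

March: labor force = 1,664.00 + 63.92 = 1,727.92; u = 63.92/1,727.92 = 3.70%.
April: labor force = 1,620.56 + 85.09 = 1,705.65; u = 85.09/1,705.65 = 4.99%.
Change = 4.99% − 3.70% = +1.29 pp.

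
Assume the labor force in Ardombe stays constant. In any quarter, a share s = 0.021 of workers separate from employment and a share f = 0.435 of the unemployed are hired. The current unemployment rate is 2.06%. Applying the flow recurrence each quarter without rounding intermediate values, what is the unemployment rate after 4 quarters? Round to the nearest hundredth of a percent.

With a fixed labor force, u_{t+1} = u_t + s·(1−u_t) − f·u_t = u_t·(1−s−f) + s.
Here 1−s−f = 0.544 and s = 0.021.
u_1 = 0.020600 × 0.544 + 0.021 = 0.032206.
u_2 = 0.032206 × 0.544 + 0.021 = 0.038520.
u_3 = 0.038520 × 0.544 + 0.021 = 0.041955.
u_4 = 0.041955 × 0.544 + 0.021 = 0.043824.

Unemployment rate after four quarters ≈ 4.38%.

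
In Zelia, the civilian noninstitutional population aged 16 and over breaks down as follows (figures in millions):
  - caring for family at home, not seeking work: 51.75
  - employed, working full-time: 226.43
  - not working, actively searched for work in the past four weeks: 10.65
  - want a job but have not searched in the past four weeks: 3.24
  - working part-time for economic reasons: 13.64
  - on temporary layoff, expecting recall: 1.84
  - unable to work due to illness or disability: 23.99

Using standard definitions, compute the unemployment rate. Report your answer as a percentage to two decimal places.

Unemployment rate ≈ 4.95%.

Employed = 226.43 + 13.64 = 240.07 million (anyone who worked, including part-time for economic reasons, counts as employed).
Unemployed = 10.65 + 1.84 = 12.49 million (jobless and actively searching, or on temporary layoff).
Labor force = 240.07 + 12.49 = 252.56 million.
Unemployment rate = 12.49 / 252.56 = 4.95%.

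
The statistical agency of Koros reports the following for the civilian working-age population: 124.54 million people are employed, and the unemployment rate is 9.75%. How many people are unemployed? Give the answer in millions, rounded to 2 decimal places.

About 13.45 million are unemployed.

Let U be the number unemployed. The labor force is E + U, and U/(E+U) = 0.0975.
So U = 0.0975 × 124.54 / (1 − 0.0975) = 12.1427 / 0.9025 ≈ 13.45 million.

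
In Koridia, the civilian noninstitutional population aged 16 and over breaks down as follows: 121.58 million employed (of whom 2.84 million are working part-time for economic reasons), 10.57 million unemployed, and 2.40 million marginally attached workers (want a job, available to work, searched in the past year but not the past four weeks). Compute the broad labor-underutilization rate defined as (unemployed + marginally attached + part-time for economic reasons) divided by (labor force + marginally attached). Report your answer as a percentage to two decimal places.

Broad underutilization rate ≈ 11.75%.

Labor force = 121.58 + 10.57 = 132.15 million.
Numerator = 10.57 + 2.40 + 2.84 = 15.81 million.
Denominator = 132.15 + 2.40 = 134.55 million.
Broad rate = 15.81 / 134.55 = 11.75%.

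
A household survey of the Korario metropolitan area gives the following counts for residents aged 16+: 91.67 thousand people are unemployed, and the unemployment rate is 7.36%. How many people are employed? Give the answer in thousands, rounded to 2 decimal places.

About 1,153.85 thousand are employed.

Labor force = U / u = 91.67 / 0.0736 ≈ 1,245.52 thousand.
Employed = labor force − unemployed = 1,245.52 − 91.67 = 1,153.85 thousand.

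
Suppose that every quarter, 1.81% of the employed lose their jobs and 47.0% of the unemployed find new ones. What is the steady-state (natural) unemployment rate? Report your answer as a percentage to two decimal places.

At steady state the flows balance: s·E = f·U, so U/(E+U) = s/(s+f).
u* = 1.81 / (1.81 + 47.0) = 1.81 / 48.81 = 3.71%.

Steady-state unemployment rate ≈ 3.71%.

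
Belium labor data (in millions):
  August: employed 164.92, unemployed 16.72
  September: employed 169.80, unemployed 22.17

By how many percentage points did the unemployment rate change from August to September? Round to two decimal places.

The unemployment rate changed by +2.34 percentage points.

August: labor force = 164.92 + 16.72 = 181.64; u = 16.72/181.64 = 9.21%.
September: labor force = 169.80 + 22.17 = 191.97; u = 22.17/191.97 = 11.55%.
Change = 11.55% − 9.21% = +2.34 pp.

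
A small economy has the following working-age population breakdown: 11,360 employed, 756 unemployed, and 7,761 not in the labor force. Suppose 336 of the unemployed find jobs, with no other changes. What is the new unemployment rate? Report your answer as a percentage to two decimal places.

New unemployment rate ≈ 3.47%.

Initially, labor force = 11,360 + 756 = 12,116, so u = 756/12,116 = 6.24%.
After the change, unemployed falls and employed rises by 336; labor force unchanged → E = 11,696, U = 420, labor force = 12,116.
New unemployment rate = 420 / 12,116 = 3.47%.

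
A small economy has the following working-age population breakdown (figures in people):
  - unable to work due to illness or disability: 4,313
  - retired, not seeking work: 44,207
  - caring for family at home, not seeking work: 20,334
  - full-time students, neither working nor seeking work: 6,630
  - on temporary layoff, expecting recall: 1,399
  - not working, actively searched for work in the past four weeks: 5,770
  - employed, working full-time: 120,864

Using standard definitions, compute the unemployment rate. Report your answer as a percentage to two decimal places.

Unemployment rate ≈ 5.60%.

Employed = 120,864.
Unemployed = 1,399 + 5,770 = 7,169 (jobless and actively searching, or on temporary layoff).
Labor force = 120,864 + 7,169 = 128,033.
Unemployment rate = 7,169 / 128,033 = 5.60%.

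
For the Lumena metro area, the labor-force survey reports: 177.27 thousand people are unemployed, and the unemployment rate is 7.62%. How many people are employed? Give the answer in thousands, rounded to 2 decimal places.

About 2,149.11 thousand are employed.

Labor force = U / u = 177.27 / 0.0762 ≈ 2,326.38 thousand.
Employed = labor force − unemployed = 2,326.38 − 177.27 = 2,149.11 thousand.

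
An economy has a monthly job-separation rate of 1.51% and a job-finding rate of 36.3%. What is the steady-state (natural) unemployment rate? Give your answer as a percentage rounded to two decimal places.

Steady-state unemployment rate ≈ 3.99%.

At steady state the flows balance: s·E = f·U, so U/(E+U) = s/(s+f).
u* = 1.51 / (1.51 + 36.3) = 1.51 / 37.81 = 3.99%.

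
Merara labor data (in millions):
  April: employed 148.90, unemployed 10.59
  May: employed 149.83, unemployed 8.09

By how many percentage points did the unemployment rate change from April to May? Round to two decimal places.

April: labor force = 148.90 + 10.59 = 159.49; u = 10.59/159.49 = 6.64%.
May: labor force = 149.83 + 8.09 = 157.92; u = 8.09/157.92 = 5.12%.
Change = 5.12% − 6.64% = −1.52 pp.

The unemployment rate changed by −1.52 percentage points.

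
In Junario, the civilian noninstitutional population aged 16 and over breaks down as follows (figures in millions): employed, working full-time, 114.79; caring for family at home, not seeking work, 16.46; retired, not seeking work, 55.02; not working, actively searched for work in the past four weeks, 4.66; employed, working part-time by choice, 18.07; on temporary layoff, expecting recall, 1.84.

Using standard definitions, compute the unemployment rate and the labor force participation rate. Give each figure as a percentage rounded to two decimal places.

Unemployment rate ≈ 4.66%; labor force participation rate ≈ 66.10%.

Employed = 114.79 + 18.07 = 132.86 million.
Unemployed = 4.66 + 1.84 = 6.50 million (jobless and actively searching, or on temporary layoff).
Labor force = 132.86 + 6.50 = 139.36 million.
Not in labor force = 16.46 + 55.02 = 71.48 million (those not working and not actively searching are outside the labor force).
Civilian working-age population = 139.36 + 71.48 = 210.84 million.
Unemployment rate = 6.50 / 139.36 = 4.66%.
Labor force participation rate = 139.36 / 210.84 = 66.10%.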